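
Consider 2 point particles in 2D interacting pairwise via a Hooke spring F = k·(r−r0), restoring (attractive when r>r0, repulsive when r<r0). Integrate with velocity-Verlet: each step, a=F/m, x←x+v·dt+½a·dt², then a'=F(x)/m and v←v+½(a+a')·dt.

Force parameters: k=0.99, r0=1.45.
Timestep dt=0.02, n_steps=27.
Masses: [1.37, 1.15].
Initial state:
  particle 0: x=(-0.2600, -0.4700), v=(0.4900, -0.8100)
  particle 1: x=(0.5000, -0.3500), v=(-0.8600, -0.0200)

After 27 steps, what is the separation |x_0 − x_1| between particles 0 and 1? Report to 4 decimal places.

step 0: x0=(-0.2600, -0.4700) x1=(0.5000, -0.3500)
step 1: x0=(-0.2503, -0.4862) x1=(0.4829, -0.3504)
step 2: x0=(-0.2408, -0.5025) x1=(0.4661, -0.3507)
step 3: x0=(-0.2315, -0.5188) x1=(0.4495, -0.3510)
step 4: x0=(-0.2224, -0.5351) x1=(0.4331, -0.3512)
step 5: x0=(-0.2135, -0.5515) x1=(0.4170, -0.3514)
step 6: x0=(-0.2049, -0.5680) x1=(0.4012, -0.3514)
step 7: x0=(-0.1964, -0.5846) x1=(0.3856, -0.3514)
step 8: x0=(-0.1882, -0.6012) x1=(0.3703, -0.3513)
step 9: x0=(-0.1802, -0.6179) x1=(0.3552, -0.3510)
step 10: x0=(-0.1725, -0.6348) x1=(0.3405, -0.3507)
step 11: x0=(-0.1649, -0.6518) x1=(0.3259, -0.3501)
step 12: x0=(-0.1576, -0.6689) x1=(0.3117, -0.3495)
step 13: x0=(-0.1504, -0.6861) x1=(0.2976, -0.3486)
step 14: x0=(-0.1435, -0.7035) x1=(0.2839, -0.3476)
step 15: x0=(-0.1368, -0.7211) x1=(0.2703, -0.3464)
step 16: x0=(-0.1303, -0.7388) x1=(0.2570, -0.3449)
step 17: x0=(-0.1239, -0.7568) x1=(0.2439, -0.3433)
step 18: x0=(-0.1177, -0.7749) x1=(0.2310, -0.3414)
step 19: x0=(-0.1117, -0.7932) x1=(0.2183, -0.3392)
step 20: x0=(-0.1058, -0.8118) x1=(0.2058, -0.3368)
step 21: x0=(-0.1001, -0.8305) x1=(0.1935, -0.3342)
step 22: x0=(-0.0945, -0.8495) x1=(0.1813, -0.3313)
step 23: x0=(-0.0890, -0.8686) x1=(0.1692, -0.3282)
step 24: x0=(-0.0836, -0.8881) x1=(0.1573, -0.3248)
step 25: x0=(-0.0784, -0.9077) x1=(0.1455, -0.3211)
step 26: x0=(-0.0732, -0.9275) x1=(0.1338, -0.3171)
step 27: x0=(-0.0680, -0.9476) x1=(0.1221, -0.3129)

0.6626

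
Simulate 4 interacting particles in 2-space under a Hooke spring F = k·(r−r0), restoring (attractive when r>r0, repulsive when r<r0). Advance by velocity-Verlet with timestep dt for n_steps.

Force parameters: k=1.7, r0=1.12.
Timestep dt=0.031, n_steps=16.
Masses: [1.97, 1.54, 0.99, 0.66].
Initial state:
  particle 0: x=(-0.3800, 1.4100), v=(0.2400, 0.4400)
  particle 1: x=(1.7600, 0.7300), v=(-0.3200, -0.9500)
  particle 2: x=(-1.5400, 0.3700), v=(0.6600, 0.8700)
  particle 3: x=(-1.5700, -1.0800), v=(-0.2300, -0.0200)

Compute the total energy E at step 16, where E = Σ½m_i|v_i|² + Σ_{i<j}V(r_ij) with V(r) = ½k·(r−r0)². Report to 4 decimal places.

15.4025

step 0: x0=(-0.3800, 1.4100) x1=(1.7600, 0.7300) x2=(-1.5400, 0.3700) x3=(-1.5700, -1.0800)
step 1: x0=(-0.3725, 1.4228) x1=(1.7471, 0.6999) x2=(-1.5175, 0.3971) x3=(-1.5733, -1.0768)
step 2: x0=(-0.3651, 1.4338) x1=(1.7283, 0.6687) x2=(-1.4909, 0.4245) x3=(-1.5691, -1.0659)
step 3: x0=(-0.3575, 1.4430) x1=(1.7038, 0.6364) x2=(-1.4604, 0.4519) x3=(-1.5573, -1.0475)
step 4: x0=(-0.3500, 1.4505) x1=(1.6736, 0.6032) x2=(-1.4262, 0.4793) x3=(-1.5381, -1.0215)
step 5: x0=(-0.3424, 1.4562) x1=(1.6379, 0.5692) x2=(-1.3883, 0.5065) x3=(-1.5116, -0.9882)
step 6: x0=(-0.3348, 1.4602) x1=(1.5968, 0.5344) x2=(-1.3469, 0.5335) x3=(-1.4781, -0.9478)
step 7: x0=(-0.3271, 1.4626) x1=(1.5507, 0.4990) x2=(-1.3023, 0.5602) x3=(-1.4376, -0.9005)
step 8: x0=(-0.3194, 1.4633) x1=(1.4997, 0.4632) x2=(-1.2547, 0.5865) x3=(-1.3907, -0.8468)
step 9: x0=(-0.3115, 1.4625) x1=(1.4441, 0.4271) x2=(-1.2041, 0.6124) x3=(-1.3375, -0.7869)
step 10: x0=(-0.3035, 1.4602) x1=(1.3842, 0.3907) x2=(-1.1510, 0.6377) x3=(-1.2786, -0.7215)
step 11: x0=(-0.2954, 1.4566) x1=(1.3202, 0.3543) x2=(-1.0955, 0.6624) x3=(-1.2143, -0.6508)
step 12: x0=(-0.2871, 1.4516) x1=(1.2526, 0.3179) x2=(-1.0379, 0.6866) x3=(-1.1451, -0.5756)
step 13: x0=(-0.2786, 1.4455) x1=(1.1816, 0.2817) x2=(-0.9784, 0.7101) x3=(-1.0714, -0.4962)
step 14: x0=(-0.2698, 1.4383) x1=(1.1076, 0.2458) x2=(-0.9172, 0.7331) x3=(-0.9939, -0.4134)
step 15: x0=(-0.2608, 1.4301) x1=(1.0309, 0.2102) x2=(-0.8547, 0.7554) x3=(-0.9131, -0.3277)
step 16: x0=(-0.2515, 1.4211) x1=(0.9519, 0.1751) x2=(-0.7911, 0.7771) x3=(-0.8294, -0.2398)
step 0 velocities: v0=(0.2400, 0.4400) v1=(-0.3200, -0.9500) v2=(0.6600, 0.8700) v3=(-0.2300, -0.0200)
step 0: KE=1.6291, PE=13.7904, E=15.4195
step 16 velocities: v0=(0.3060, -0.3010) v1=(-2.5779, -1.1227) v2=(2.0649, 0.6910) v3=(2.7342, 2.8634)
step 16: KE=13.7889, PE=1.6136, E=15.4025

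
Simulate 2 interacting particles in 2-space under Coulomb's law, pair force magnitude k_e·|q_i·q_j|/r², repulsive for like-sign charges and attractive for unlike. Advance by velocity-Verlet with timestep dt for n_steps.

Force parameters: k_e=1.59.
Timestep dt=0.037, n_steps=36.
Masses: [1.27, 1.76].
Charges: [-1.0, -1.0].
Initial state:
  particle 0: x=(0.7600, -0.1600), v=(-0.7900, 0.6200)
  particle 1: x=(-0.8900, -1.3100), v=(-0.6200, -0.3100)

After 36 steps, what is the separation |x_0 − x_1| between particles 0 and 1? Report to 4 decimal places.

3.1392

step 0: x0=(0.7600, -0.1600) x1=(-0.8900, -1.3100)
step 1: x0=(0.7309, -0.1369) x1=(-0.9131, -1.3216)
step 2: x0=(0.7022, -0.1136) x1=(-0.9364, -1.3333)
step 3: x0=(0.6738, -0.0901) x1=(-0.9599, -1.3452)
step 4: x0=(0.6458, -0.0663) x1=(-0.9837, -1.3573)
step 5: x0=(0.6180, -0.0422) x1=(-1.0077, -1.3696)
step 6: x0=(0.5906, -0.0180) x1=(-1.0319, -1.3820)
step 7: x0=(0.5634, 0.0066) x1=(-1.0564, -1.3946)
step 8: x0=(0.5365, 0.0314) x1=(-1.0810, -1.4074)
step 9: x0=(0.5099, 0.0564) x1=(-1.1058, -1.4204)
step 10: x0=(0.4836, 0.0816) x1=(-1.1308, -1.4335)
step 11: x0=(0.4575, 0.1071) x1=(-1.1561, -1.4469)
step 12: x0=(0.4316, 0.1329) x1=(-1.1814, -1.4603)
step 13: x0=(0.4060, 0.1589) x1=(-1.2070, -1.4740)
step 14: x0=(0.3806, 0.1851) x1=(-1.2327, -1.4878)
step 15: x0=(0.3555, 0.2115) x1=(-1.2586, -1.5018)
step 16: x0=(0.3305, 0.2382) x1=(-1.2846, -1.5160)
step 17: x0=(0.3058, 0.2650) x1=(-1.3108, -1.5303)
step 18: x0=(0.2813, 0.2921) x1=(-1.3371, -1.5448)
step 19: x0=(0.2569, 0.3194) x1=(-1.3636, -1.5594)
step 20: x0=(0.2327, 0.3470) x1=(-1.3902, -1.5742)
step 21: x0=(0.2087, 0.3747) x1=(-1.4169, -1.5891)
step 22: x0=(0.1849, 0.4026) x1=(-1.4437, -1.6042)
step 23: x0=(0.1612, 0.4308) x1=(-1.4707, -1.6194)
step 24: x0=(0.1377, 0.4591) x1=(-1.4977, -1.6347)
step 25: x0=(0.1144, 0.4876) x1=(-1.5249, -1.6502)
step 26: x0=(0.0911, 0.5163) x1=(-1.5522, -1.6659)
step 27: x0=(0.0681, 0.5452) x1=(-1.5796, -1.6816)
step 28: x0=(0.0451, 0.5743) x1=(-1.6070, -1.6975)
step 29: x0=(0.0223, 0.6035) x1=(-1.6346, -1.7135)
step 30: x0=(-0.0004, 0.6330) x1=(-1.6623, -1.7297)
step 31: x0=(-0.0230, 0.6625) x1=(-1.6900, -1.7460)
step 32: x0=(-0.0455, 0.6923) x1=(-1.7178, -1.7623)
step 33: x0=(-0.0678, 0.7222) x1=(-1.7457, -1.7788)
step 34: x0=(-0.0901, 0.7523) x1=(-1.7737, -1.7955)
step 35: x0=(-0.1122, 0.7825) x1=(-1.8017, -1.8122)
step 36: x0=(-0.1343, 0.8129) x1=(-1.8299, -1.8290)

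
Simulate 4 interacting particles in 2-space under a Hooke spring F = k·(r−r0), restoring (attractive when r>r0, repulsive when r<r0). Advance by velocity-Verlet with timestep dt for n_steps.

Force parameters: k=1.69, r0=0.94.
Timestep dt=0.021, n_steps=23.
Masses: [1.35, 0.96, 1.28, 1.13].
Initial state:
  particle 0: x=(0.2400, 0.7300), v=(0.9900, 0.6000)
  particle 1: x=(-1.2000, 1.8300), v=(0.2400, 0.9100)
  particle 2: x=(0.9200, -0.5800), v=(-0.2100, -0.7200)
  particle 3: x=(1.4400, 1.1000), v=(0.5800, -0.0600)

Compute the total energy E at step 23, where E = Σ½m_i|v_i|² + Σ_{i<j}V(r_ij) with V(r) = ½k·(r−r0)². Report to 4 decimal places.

step 0: x0=(0.2400, 0.7300) x1=(-1.2000, 1.8300) x2=(0.9200, -0.5800) x3=(1.4400, 1.1000)
step 1: x0=(0.2608, 0.7426) x1=(-1.1934, 1.8481) x2=(0.9152, -0.5943) x3=(1.4514, 1.0986)
step 2: x0=(0.2814, 0.7554) x1=(-1.1838, 1.8640) x2=(0.9094, -0.6068) x3=(1.4614, 1.0970)
step 3: x0=(0.3019, 0.7681) x1=(-1.1711, 1.8777) x2=(0.9029, -0.6175) x3=(1.4698, 1.0951)
step 4: x0=(0.3224, 0.7810) x1=(-1.1554, 1.8893) x2=(0.8955, -0.6264) x3=(1.4767, 1.0929)
step 5: x0=(0.3426, 0.7938) x1=(-1.1366, 1.8986) x2=(0.8873, -0.6334) x3=(1.4821, 1.0905)
step 6: x0=(0.3627, 0.8067) x1=(-1.1148, 1.9057) x2=(0.8783, -0.6386) x3=(1.4861, 1.0879)
step 7: x0=(0.3827, 0.8196) x1=(-1.0900, 1.9105) x2=(0.8685, -0.6420) x3=(1.4886, 1.0850)
step 8: x0=(0.4024, 0.8326) x1=(-1.0623, 1.9132) x2=(0.8580, -0.6434) x3=(1.4896, 1.0819)
step 9: x0=(0.4220, 0.8455) x1=(-1.0317, 1.9136) x2=(0.8468, -0.6430) x3=(1.4893, 1.0786)
step 10: x0=(0.4413, 0.8584) x1=(-0.9983, 1.9118) x2=(0.8349, -0.6407) x3=(1.4875, 1.0750)
step 11: x0=(0.4605, 0.8712) x1=(-0.9621, 1.9077) x2=(0.8223, -0.6366) x3=(1.4845, 1.0713)
step 12: x0=(0.4793, 0.8840) x1=(-0.9232, 1.9016) x2=(0.8092, -0.6306) x3=(1.4801, 1.0673)
step 13: x0=(0.4980, 0.8967) x1=(-0.8817, 1.8933) x2=(0.7954, -0.6227) x3=(1.4744, 1.0631)
step 14: x0=(0.5164, 0.9094) x1=(-0.8377, 1.8829) x2=(0.7811, -0.6130) x3=(1.4676, 1.0587)
step 15: x0=(0.5345, 0.9220) x1=(-0.7912, 1.8704) x2=(0.7663, -0.6015) x3=(1.4595, 1.0542)
step 16: x0=(0.5524, 0.9344) x1=(-0.7425, 1.8560) x2=(0.7510, -0.5882) x3=(1.4504, 1.0494)
step 17: x0=(0.5700, 0.9468) x1=(-0.6915, 1.8396) x2=(0.7352, -0.5731) x3=(1.4402, 1.0444)
step 18: x0=(0.5874, 0.9590) x1=(-0.6385, 1.8213) x2=(0.7191, -0.5564) x3=(1.4290, 1.0393)
step 19: x0=(0.6044, 0.9710) x1=(-0.5834, 1.8013) x2=(0.7026, -0.5380) x3=(1.4168, 1.0340)
step 20: x0=(0.6212, 0.9829) x1=(-0.5266, 1.7794) x2=(0.6858, -0.5179) x3=(1.4038, 1.0285)
step 21: x0=(0.6377, 0.9946) x1=(-0.4680, 1.7560) x2=(0.6687, -0.4962) x3=(1.3900, 1.0228)
step 22: x0=(0.6540, 1.0062) x1=(-0.4079, 1.7309) x2=(0.6514, -0.4731) x3=(1.3754, 1.0169)
step 23: x0=(0.6699, 1.0175) x1=(-0.3463, 1.7044) x2=(0.6339, -0.4484) x3=(1.3602, 1.0108)
step 0 velocities: v0=(0.9900, 0.6000) v1=(0.2400, 0.9100) v2=(-0.2100, -0.7200) v3=(0.5800, -0.0600)
step 0: KE=1.8818, PE=8.6241, E=10.5059
step 23 velocities: v0=(0.7528, 0.5358) v1=(2.9633, -1.2968) v2=(-0.8380, 1.2082) v3=(-0.7390, -0.2927)
step 23: KE=7.3393, PE=3.1629, E=10.5021

10.5021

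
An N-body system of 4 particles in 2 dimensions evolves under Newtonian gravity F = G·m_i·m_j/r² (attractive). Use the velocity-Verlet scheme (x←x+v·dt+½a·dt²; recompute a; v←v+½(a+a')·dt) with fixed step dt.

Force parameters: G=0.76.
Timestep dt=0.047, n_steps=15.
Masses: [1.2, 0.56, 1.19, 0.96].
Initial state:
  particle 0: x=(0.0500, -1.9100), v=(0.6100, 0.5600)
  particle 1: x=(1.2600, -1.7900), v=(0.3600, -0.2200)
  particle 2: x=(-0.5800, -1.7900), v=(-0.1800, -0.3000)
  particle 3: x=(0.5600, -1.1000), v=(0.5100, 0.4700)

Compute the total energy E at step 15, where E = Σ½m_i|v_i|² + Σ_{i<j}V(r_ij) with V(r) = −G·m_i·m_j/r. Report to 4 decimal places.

-3.5978

step 0: x0=(0.0500, -1.9100) x1=(1.2600, -1.7900) x2=(-0.5800, -1.7900) x3=(0.5600, -1.1000)
step 1: x0=(0.0771, -1.8824) x1=(1.2754, -1.7998) x2=(-0.5855, -1.8043) x3=(0.5832, -1.0795)
step 2: x0=(0.1013, -1.8528) x1=(1.2876, -1.8086) x2=(-0.5856, -1.8187) x3=(0.6051, -1.0621)
step 3: x0=(0.1229, -1.8214) x1=(1.2968, -1.8162) x2=(-0.5804, -1.8329) x3=(0.6254, -1.0478)
step 4: x0=(0.1423, -1.7885) x1=(1.3030, -1.8227) x2=(-0.5702, -1.8466) x3=(0.6443, -1.0368)
step 5: x0=(0.1595, -1.7542) x1=(1.3061, -1.8280) x2=(-0.5552, -1.8595) x3=(0.6615, -1.0290)
step 6: x0=(0.1748, -1.7189) x1=(1.3061, -1.8320) x2=(-0.5356, -1.8715) x3=(0.6771, -1.0245)
step 7: x0=(0.1884, -1.6826) x1=(1.3031, -1.8347) x2=(-0.5113, -1.8822) x3=(0.6909, -1.0235)
step 8: x0=(0.2006, -1.6456) x1=(1.2969, -1.8359) x2=(-0.4824, -1.8915) x3=(0.7028, -1.0261)
step 9: x0=(0.2115, -1.6081) x1=(1.2876, -1.8355) x2=(-0.4491, -1.8990) x3=(0.7124, -1.0324)
step 10: x0=(0.2216, -1.5702) x1=(1.2750, -1.8335) x2=(-0.4113, -1.9044) x3=(0.7195, -1.0427)
step 11: x0=(0.2310, -1.5321) x1=(1.2591, -1.8297) x2=(-0.3690, -1.9076) x3=(0.7239, -1.0572)
step 12: x0=(0.2403, -1.4939) x1=(1.2397, -1.8239) x2=(-0.3223, -1.9080) x3=(0.7249, -1.0763)
step 13: x0=(0.2501, -1.4558) x1=(1.2166, -1.8161) x2=(-0.2712, -1.9055) x3=(0.7219, -1.1001)
step 14: x0=(0.2613, -1.4181) x1=(1.1896, -1.8058) x2=(-0.2157, -1.8995) x3=(0.7141, -1.1292)
step 15: x0=(0.2749, -1.3807) x1=(1.1585, -1.7929) x2=(-0.1558, -1.8897) x3=(0.7002, -1.1641)
step 0 velocities: v0=(0.6100, 0.5600) v1=(0.3600, -0.2200) v2=(-0.1800, -0.3000) v3=(0.5100, 0.4700)
step 0: KE=0.7650, PE=-4.3694, E=-3.6045
step 15 velocities: v0=(0.3360, 0.7874) v1=(-0.7121, 0.3056) v2=(1.3219, 0.2552) v3=(-0.3839, -0.8091)
step 15: KE=2.0713, PE=-5.6692, E=-3.5978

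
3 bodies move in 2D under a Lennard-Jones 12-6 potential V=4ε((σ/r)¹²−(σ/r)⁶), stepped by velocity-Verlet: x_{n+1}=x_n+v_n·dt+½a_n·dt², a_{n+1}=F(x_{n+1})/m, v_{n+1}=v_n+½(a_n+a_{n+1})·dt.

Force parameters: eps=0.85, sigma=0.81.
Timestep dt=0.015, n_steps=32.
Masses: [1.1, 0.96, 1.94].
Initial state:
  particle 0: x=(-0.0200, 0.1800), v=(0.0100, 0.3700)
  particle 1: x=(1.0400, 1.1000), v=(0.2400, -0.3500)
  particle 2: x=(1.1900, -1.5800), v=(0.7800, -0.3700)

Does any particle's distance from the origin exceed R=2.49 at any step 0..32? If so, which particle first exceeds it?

step 0: x0=(-0.0200, 0.1800) x1=(1.0400, 1.1000) x2=(1.1900, -1.5800)
step 1: x0=(-0.0198, 0.1856) x1=(1.0436, 1.0947) x2=(1.2017, -1.5855)
step 2: x0=(-0.0195, 0.1912) x1=(1.0470, 1.0893) x2=(1.2134, -1.5911)
step 3: x0=(-0.0192, 0.1969) x1=(1.0504, 1.0839) x2=(1.2251, -1.5966)
step 4: x0=(-0.0187, 0.2027) x1=(1.0537, 1.0784) x2=(1.2368, -1.6022)
step 5: x0=(-0.0182, 0.2085) x1=(1.0568, 1.0728) x2=(1.2485, -1.6077)
step 6: x0=(-0.0176, 0.2145) x1=(1.0599, 1.0671) x2=(1.2602, -1.6132)
step 7: x0=(-0.0169, 0.2204) x1=(1.0629, 1.0613) x2=(1.2719, -1.6188)
step 8: x0=(-0.0161, 0.2265) x1=(1.0658, 1.0554) x2=(1.2835, -1.6243)
step 9: x0=(-0.0151, 0.2326) x1=(1.0685, 1.0495) x2=(1.2952, -1.6298)
step 10: x0=(-0.0141, 0.2388) x1=(1.0712, 1.0434) x2=(1.3069, -1.6354)
step 11: x0=(-0.0130, 0.2451) x1=(1.0737, 1.0373) x2=(1.3186, -1.6409)
step 12: x0=(-0.0118, 0.2514) x1=(1.0761, 1.0311) x2=(1.3303, -1.6464)
step 13: x0=(-0.0104, 0.2578) x1=(1.0783, 1.0248) x2=(1.3420, -1.6519)
step 14: x0=(-0.0090, 0.2643) x1=(1.0805, 1.0184) x2=(1.3536, -1.6574)
step 15: x0=(-0.0074, 0.2709) x1=(1.0824, 1.0119) x2=(1.3653, -1.6629)
step 16: x0=(-0.0056, 0.2776) x1=(1.0843, 1.0053) x2=(1.3770, -1.6684)
step 17: x0=(-0.0038, 0.2843) x1=(1.0860, 0.9985) x2=(1.3887, -1.6740)
step 18: x0=(-0.0018, 0.2911) x1=(1.0875, 0.9917) x2=(1.4004, -1.6795)
step 19: x0=(0.0003, 0.2981) x1=(1.0889, 0.9848) x2=(1.4120, -1.6850)
step 20: x0=(0.0026, 0.3051) x1=(1.0901, 0.9778) x2=(1.4237, -1.6905)
step 21: x0=(0.0050, 0.3122) x1=(1.0911, 0.9706) x2=(1.4354, -1.6960)
step 22: x0=(0.0076, 0.3194) x1=(1.0920, 0.9634) x2=(1.4471, -1.7015)
step 23: x0=(0.0104, 0.3267) x1=(1.0926, 0.9560) x2=(1.4587, -1.7070)
step 24: x0=(0.0134, 0.3341) x1=(1.0931, 0.9485) x2=(1.4704, -1.7125)
step 25: x0=(0.0165, 0.3417) x1=(1.0933, 0.9409) x2=(1.4821, -1.7180)
step 26: x0=(0.0199, 0.3493) x1=(1.0933, 0.9332) x2=(1.4937, -1.7235)
step 27: x0=(0.0234, 0.3570) x1=(1.0930, 0.9253) x2=(1.5054, -1.7290)
step 28: x0=(0.0272, 0.3649) x1=(1.0925, 0.9173) x2=(1.5171, -1.7344)
step 29: x0=(0.0313, 0.3729) x1=(1.0918, 0.9091) x2=(1.5288, -1.7399)
step 30: x0=(0.0355, 0.3810) x1=(1.0907, 0.9008) x2=(1.5404, -1.7454)
step 31: x0=(0.0401, 0.3892) x1=(1.0893, 0.8923) x2=(1.5521, -1.7509)
step 32: x0=(0.0449, 0.3976) x1=(1.0876, 0.8837) x2=(1.5638, -1.7564)

no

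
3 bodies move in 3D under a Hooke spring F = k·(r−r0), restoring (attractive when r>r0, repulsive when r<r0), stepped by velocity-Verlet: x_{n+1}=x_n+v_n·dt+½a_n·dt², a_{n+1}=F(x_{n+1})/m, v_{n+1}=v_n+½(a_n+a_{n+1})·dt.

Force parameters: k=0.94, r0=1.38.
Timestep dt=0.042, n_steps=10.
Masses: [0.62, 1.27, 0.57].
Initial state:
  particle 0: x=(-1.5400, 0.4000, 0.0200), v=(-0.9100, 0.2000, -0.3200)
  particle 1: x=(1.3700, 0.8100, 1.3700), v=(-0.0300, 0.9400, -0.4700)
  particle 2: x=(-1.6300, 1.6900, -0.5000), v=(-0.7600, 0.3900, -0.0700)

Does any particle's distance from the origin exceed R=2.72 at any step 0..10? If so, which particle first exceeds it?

no

step 0: x0=(-1.5400, 0.4000, 0.0200) x1=(1.3700, 0.8100, 1.3700) x2=(-1.6300, 1.6900, -0.5000)
step 1: x0=(-1.5760, 0.4087, 0.0076) x1=(1.3664, 0.8497, 1.3490) x2=(-1.6592, 1.7056, -0.5012)
step 2: x0=(-1.6074, 0.4182, -0.0028) x1=(1.3582, 0.8897, 1.3255) x2=(-1.6829, 1.7195, -0.4991)
step 3: x0=(-1.6343, 0.4284, -0.0111) x1=(1.3452, 0.9301, 1.2995) x2=(-1.7012, 1.7320, -0.4937)
step 4: x0=(-1.6565, 0.4394, -0.0174) x1=(1.3276, 0.9707, 1.2710) x2=(-1.7139, 1.7429, -0.4850)
step 5: x0=(-1.6741, 0.4513, -0.0217) x1=(1.3052, 1.0116, 1.2402) x2=(-1.7212, 1.7525, -0.4732)
step 6: x0=(-1.6871, 0.4640, -0.0240) x1=(1.2781, 1.0526, 1.2070) x2=(-1.7231, 1.7607, -0.4583)
step 7: x0=(-1.6955, 0.4776, -0.0244) x1=(1.2465, 1.0937, 1.1716) x2=(-1.7197, 1.7678, -0.4405)
step 8: x0=(-1.6994, 0.4921, -0.0230) x1=(1.2103, 1.1349, 1.1341) x2=(-1.7112, 1.7737, -0.4199)
step 9: x0=(-1.6988, 0.5075, -0.0198) x1=(1.1697, 1.1761, 1.0945) x2=(-1.6976, 1.7786, -0.3967)
step 10: x0=(-1.6940, 0.5237, -0.0148) x1=(1.1248, 1.2173, 1.0529) x2=(-1.6792, 1.7827, -0.3710)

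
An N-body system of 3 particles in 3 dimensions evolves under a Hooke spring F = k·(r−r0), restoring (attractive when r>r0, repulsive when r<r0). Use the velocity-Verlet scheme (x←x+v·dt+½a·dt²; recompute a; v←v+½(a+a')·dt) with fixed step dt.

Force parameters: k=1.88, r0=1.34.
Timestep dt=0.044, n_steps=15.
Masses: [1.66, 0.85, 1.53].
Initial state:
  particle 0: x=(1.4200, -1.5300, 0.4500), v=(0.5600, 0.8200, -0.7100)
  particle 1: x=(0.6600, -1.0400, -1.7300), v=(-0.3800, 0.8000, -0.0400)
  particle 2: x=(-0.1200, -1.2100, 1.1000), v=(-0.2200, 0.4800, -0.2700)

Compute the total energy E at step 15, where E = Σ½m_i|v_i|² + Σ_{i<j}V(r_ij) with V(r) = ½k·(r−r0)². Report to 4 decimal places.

step 0: x0=(1.4200, -1.5300, 0.4500) x1=(0.6600, -1.0400, -1.7300) x2=(-0.1200, -1.2100, 1.1000)
step 1: x0=(1.4439, -1.4936, 0.4179) x1=(0.6431, -1.0055, -1.7264) x2=(-0.1288, -1.1889, 1.0861)
step 2: x0=(1.4663, -1.4566, 0.3841) x1=(0.6258, -0.9722, -1.7124) x2=(-0.1357, -1.1676, 1.0683)
step 3: x0=(1.4871, -1.4190, 0.3487) x1=(0.6083, -0.9403, -1.6883) x2=(-0.1408, -1.1463, 1.0465)
step 4: x0=(1.5061, -1.3808, 0.3119) x1=(0.5907, -0.9097, -1.6544) x2=(-0.1439, -1.1249, 1.0208)
step 5: x0=(1.5235, -1.3421, 0.2738) x1=(0.5730, -0.8804, -1.6112) x2=(-0.1451, -1.1034, 0.9914)
step 6: x0=(1.5390, -1.3029, 0.2345) x1=(0.5553, -0.8523, -1.5593) x2=(-0.1444, -1.0818, 0.9584)
step 7: x0=(1.5528, -1.2631, 0.1943) x1=(0.5376, -0.8254, -1.4993) x2=(-0.1417, -1.0601, 0.9220)
step 8: x0=(1.5648, -1.2229, 0.1532) x1=(0.5200, -0.7996, -1.4321) x2=(-0.1372, -1.0382, 0.8825)
step 9: x0=(1.5750, -1.1823, 0.1116) x1=(0.5026, -0.7748, -1.3583) x2=(-0.1308, -1.0162, 0.8399)
step 10: x0=(1.5835, -1.1414, 0.0694) x1=(0.4853, -0.7509, -1.2788) x2=(-0.1227, -0.9941, 0.7948)
step 11: x0=(1.5904, -1.1001, 0.0270) x1=(0.4682, -0.7278, -1.1945) x2=(-0.1129, -0.9718, 0.7472)
step 12: x0=(1.5957, -1.0586, -0.0156) x1=(0.4512, -0.7055, -1.1062) x2=(-0.1015, -0.9494, 0.6976)
step 13: x0=(1.5996, -1.0169, -0.0581) x1=(0.4344, -0.6837, -1.0149) x2=(-0.0886, -0.9270, 0.6462)
step 14: x0=(1.6021, -0.9751, -0.1005) x1=(0.4178, -0.6623, -0.9212) x2=(-0.0743, -0.9044, 0.5935)
step 15: x0=(1.6035, -0.9331, -0.1427) x1=(0.4012, -0.6413, -0.8262) x2=(-0.0588, -0.8818, 0.5397)
step 0 velocities: v0=(0.5600, 0.8200, -0.7100) v1=(-0.3800, 0.8000, -0.0400) v2=(-0.2200, 0.4800, -0.2700)
step 0: KE=1.8399, PE=3.5090, E=5.3489
step 15 velocities: v0=(0.0183, 0.9542, -0.9551) v1=(-0.3753, 0.4769, 2.1668) v2=(0.3651, 0.5139, -1.2301)
step 15: KE=5.1265, PE=0.2158, E=5.3423

5.3423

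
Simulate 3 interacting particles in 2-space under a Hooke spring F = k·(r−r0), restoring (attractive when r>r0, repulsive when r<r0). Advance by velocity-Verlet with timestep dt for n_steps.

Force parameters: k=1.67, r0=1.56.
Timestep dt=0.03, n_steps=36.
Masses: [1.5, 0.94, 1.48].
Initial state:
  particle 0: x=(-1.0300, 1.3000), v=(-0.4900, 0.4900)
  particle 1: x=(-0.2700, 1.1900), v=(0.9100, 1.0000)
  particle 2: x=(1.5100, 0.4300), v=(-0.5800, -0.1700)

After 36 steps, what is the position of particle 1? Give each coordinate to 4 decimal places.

step 0: x0=(-1.0300, 1.3000) x1=(-0.2700, 1.1900) x2=(1.5100, 0.4300)
step 1: x0=(-1.0446, 1.3146) x1=(-0.2418, 1.2198) x2=(1.4919, 0.4252)
step 2: x0=(-1.0588, 1.3289) x1=(-0.2119, 1.2492) x2=(1.4724, 0.4208)
step 3: x0=(-1.0727, 1.3428) x1=(-0.1804, 1.2783) x2=(1.4515, 0.4171)
step 4: x0=(-1.0862, 1.3565) x1=(-0.1475, 1.3071) x2=(1.4293, 0.4138)
step 5: x0=(-1.0992, 1.3697) x1=(-0.1132, 1.3356) x2=(1.4058, 0.4111)
step 6: x0=(-1.1118, 1.3826) x1=(-0.0777, 1.3640) x2=(1.3810, 0.4089)
step 7: x0=(-1.1239, 1.3951) x1=(-0.0411, 1.3921) x2=(1.3550, 0.4072)
step 8: x0=(-1.1354, 1.4072) x1=(-0.0035, 1.4202) x2=(1.3279, 0.4060)
step 9: x0=(-1.1463, 1.4189) x1=(0.0348, 1.4481) x2=(1.2996, 0.4053)
step 10: x0=(-1.1566, 1.4301) x1=(0.0739, 1.4759) x2=(1.2702, 0.4051)
step 11: x0=(-1.1662, 1.4409) x1=(0.1136, 1.5038) x2=(1.2398, 0.4053)
step 12: x0=(-1.1751, 1.4513) x1=(0.1537, 1.5316) x2=(1.2085, 0.4060)
step 13: x0=(-1.1833, 1.4612) x1=(0.1942, 1.5595) x2=(1.1761, 0.4071)
step 14: x0=(-1.1908, 1.4707) x1=(0.2349, 1.5874) x2=(1.1428, 0.4085)
step 15: x0=(-1.1974, 1.4798) x1=(0.2757, 1.6155) x2=(1.1087, 0.4104)
step 16: x0=(-1.2033, 1.4884) x1=(0.3166, 1.6437) x2=(1.0737, 0.4125)
step 17: x0=(-1.2083, 1.4967) x1=(0.3574, 1.6720) x2=(1.0379, 0.4150)
step 18: x0=(-1.2124, 1.5045) x1=(0.3981, 1.7006) x2=(1.0013, 0.4178)
step 19: x0=(-1.2157, 1.5119) x1=(0.4387, 1.7293) x2=(0.9639, 0.4209)
step 20: x0=(-1.2181, 1.5190) x1=(0.4789, 1.7582) x2=(0.9258, 0.4242)
step 21: x0=(-1.2195, 1.5257) x1=(0.5188, 1.7874) x2=(0.8869, 0.4277)
step 22: x0=(-1.2201, 1.5321) x1=(0.5584, 1.8167) x2=(0.8474, 0.4315)
step 23: x0=(-1.2197, 1.5381) x1=(0.5975, 1.8462) x2=(0.8072, 0.4356)
step 24: x0=(-1.2184, 1.5438) x1=(0.6362, 1.8758) x2=(0.7664, 0.4398)
step 25: x0=(-1.2161, 1.5492) x1=(0.6743, 1.9055) x2=(0.7249, 0.4443)
step 26: x0=(-1.2129, 1.5544) x1=(0.7119, 1.9352) x2=(0.6828, 0.4490)
step 27: x0=(-1.2088, 1.5593) x1=(0.7488, 1.9650) x2=(0.6402, 0.4540)
step 28: x0=(-1.2037, 1.5640) x1=(0.7850, 1.9947) x2=(0.5971, 0.4592)
step 29: x0=(-1.1977, 1.5685) x1=(0.8205, 2.0242) x2=(0.5535, 0.4647)
step 30: x0=(-1.1907, 1.5729) x1=(0.8552, 2.0536) x2=(0.5094, 0.4706)
step 31: x0=(-1.1828, 1.5771) x1=(0.8890, 2.0826) x2=(0.4650, 0.4767)
step 32: x0=(-1.1740, 1.5812) x1=(0.9219, 2.1113) x2=(0.4202, 0.4832)
step 33: x0=(-1.1644, 1.5853) x1=(0.9538, 2.1395) x2=(0.3752, 0.4900)
step 34: x0=(-1.1538, 1.5893) x1=(0.9847, 2.1672) x2=(0.3300, 0.4972)
step 35: x0=(-1.1424, 1.5933) x1=(1.0143, 2.1942) x2=(0.2846, 0.5048)
step 36: x0=(-1.1301, 1.5974) x1=(1.0428, 2.2206) x2=(0.2391, 0.5128)

(1.0428, 2.2206)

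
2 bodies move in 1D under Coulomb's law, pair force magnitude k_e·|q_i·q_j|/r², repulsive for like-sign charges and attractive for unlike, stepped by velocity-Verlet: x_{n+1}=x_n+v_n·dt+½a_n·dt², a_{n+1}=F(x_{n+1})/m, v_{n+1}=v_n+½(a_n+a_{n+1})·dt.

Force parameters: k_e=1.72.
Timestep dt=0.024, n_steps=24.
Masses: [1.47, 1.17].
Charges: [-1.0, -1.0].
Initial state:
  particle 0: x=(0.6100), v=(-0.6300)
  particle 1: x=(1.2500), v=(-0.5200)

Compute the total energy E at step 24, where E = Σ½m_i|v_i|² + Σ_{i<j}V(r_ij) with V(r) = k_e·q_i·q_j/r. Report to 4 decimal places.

step 0: x0=(0.6100) x1=(1.2500)
step 1: x0=(0.5941) x1=(1.2386)
step 2: x0=(0.5765) x1=(1.2291)
step 3: x0=(0.5573) x1=(1.2217)
step 4: x0=(0.5367) x1=(1.2162)
step 5: x0=(0.5145) x1=(1.2126)
step 6: x0=(0.4910) x1=(1.2106)
step 7: x0=(0.4662) x1=(1.2103)
step 8: x0=(0.4402) x1=(1.2116)
step 9: x0=(0.4130) x1=(1.2142)
step 10: x0=(0.3848) x1=(1.2182)
step 11: x0=(0.3556) x1=(1.2234)
step 12: x0=(0.3255) x1=(1.2297)
step 13: x0=(0.2946) x1=(1.2371)
step 14: x0=(0.2629) x1=(1.2454)
step 15: x0=(0.2306) x1=(1.2546)
step 16: x0=(0.1976) x1=(1.2646)
step 17: x0=(0.1640) x1=(1.2753)
step 18: x0=(0.1298) x1=(1.2867)
step 19: x0=(0.0952) x1=(1.2988)
step 20: x0=(0.0601) x1=(1.3114)
step 21: x0=(0.0245) x1=(1.3246)
step 22: x0=(-0.0114) x1=(1.3383)
step 23: x0=(-0.0477) x1=(1.3524)
step 24: x0=(-0.0844) x1=(1.3670)
step 0 velocities: v0=(-0.6300) v1=(-0.5200)
step 0: KE=0.4499, PE=2.6875, E=3.1374
step 24 velocities: v0=(-1.5340) v1=(0.6158)
step 24: KE=1.9515, PE=1.1851, E=3.1365

3.1365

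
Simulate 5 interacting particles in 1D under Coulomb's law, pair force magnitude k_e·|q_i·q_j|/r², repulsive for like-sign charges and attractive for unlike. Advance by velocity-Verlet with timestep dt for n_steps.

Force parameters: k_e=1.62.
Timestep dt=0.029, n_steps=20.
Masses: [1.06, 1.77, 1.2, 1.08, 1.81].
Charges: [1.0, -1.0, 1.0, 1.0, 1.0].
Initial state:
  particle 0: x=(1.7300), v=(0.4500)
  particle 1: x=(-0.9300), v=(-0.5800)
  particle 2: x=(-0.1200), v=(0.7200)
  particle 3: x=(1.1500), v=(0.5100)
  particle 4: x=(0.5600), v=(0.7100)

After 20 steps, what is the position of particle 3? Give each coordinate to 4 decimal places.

(1.6199)

step 0: x0=(1.7300) x1=(-0.9300) x2=(-0.1200) x3=(1.1500) x4=(0.5600)
step 1: x0=(1.7455) x1=(-0.9459) x2=(-0.1017) x3=(1.1650) x4=(0.5799)
step 2: x0=(1.7660) x1=(-0.9601) x2=(-0.0885) x3=(1.1804) x4=(0.5983)
step 3: x0=(1.7914) x1=(-0.9728) x2=(-0.0803) x3=(1.1964) x4=(0.6152)
step 4: x0=(1.8215) x1=(-0.9839) x2=(-0.0768) x3=(1.2130) x4=(0.6307)
step 5: x0=(1.8562) x1=(-0.9935) x2=(-0.0780) x3=(1.2305) x4=(0.6445)
step 6: x0=(1.8953) x1=(-1.0016) x2=(-0.0837) x3=(1.2489) x4=(0.6569)
step 7: x0=(1.9384) x1=(-1.0083) x2=(-0.0937) x3=(1.2683) x4=(0.6677)
step 8: x0=(1.9854) x1=(-1.0136) x2=(-0.1079) x3=(1.2889) x4=(0.6770)
step 9: x0=(2.0359) x1=(-1.0174) x2=(-0.1262) x3=(1.3106) x4=(0.6847)
step 10: x0=(2.0897) x1=(-1.0198) x2=(-0.1485) x3=(1.3335) x4=(0.6911)
step 11: x0=(2.1465) x1=(-1.0207) x2=(-0.1746) x3=(1.3577) x4=(0.6960)
step 12: x0=(2.2061) x1=(-1.0200) x2=(-0.2044) x3=(1.3830) x4=(0.6996)
step 13: x0=(2.2683) x1=(-1.0177) x2=(-0.2381) x3=(1.4094) x4=(0.7019)
step 14: x0=(2.3328) x1=(-1.0137) x2=(-0.2754) x3=(1.4369) x4=(0.7030)
step 15: x0=(2.3995) x1=(-1.0078) x2=(-0.3166) x3=(1.4654) x4=(0.7030)
step 16: x0=(2.4681) x1=(-0.9999) x2=(-0.3618) x3=(1.4948) x4=(0.7019)
step 17: x0=(2.5386) x1=(-0.9896) x2=(-0.4112) x3=(1.5250) x4=(0.6997)
step 18: x0=(2.6108) x1=(-0.9765) x2=(-0.4654) x3=(1.5560) x4=(0.6966)
step 19: x0=(2.6845) x1=(-0.9601) x2=(-0.5252) x3=(1.5877) x4=(0.6925)
step 20: x0=(2.7596) x1=(-0.9391) x2=(-0.5921) x3=(1.6199) x4=(0.6875)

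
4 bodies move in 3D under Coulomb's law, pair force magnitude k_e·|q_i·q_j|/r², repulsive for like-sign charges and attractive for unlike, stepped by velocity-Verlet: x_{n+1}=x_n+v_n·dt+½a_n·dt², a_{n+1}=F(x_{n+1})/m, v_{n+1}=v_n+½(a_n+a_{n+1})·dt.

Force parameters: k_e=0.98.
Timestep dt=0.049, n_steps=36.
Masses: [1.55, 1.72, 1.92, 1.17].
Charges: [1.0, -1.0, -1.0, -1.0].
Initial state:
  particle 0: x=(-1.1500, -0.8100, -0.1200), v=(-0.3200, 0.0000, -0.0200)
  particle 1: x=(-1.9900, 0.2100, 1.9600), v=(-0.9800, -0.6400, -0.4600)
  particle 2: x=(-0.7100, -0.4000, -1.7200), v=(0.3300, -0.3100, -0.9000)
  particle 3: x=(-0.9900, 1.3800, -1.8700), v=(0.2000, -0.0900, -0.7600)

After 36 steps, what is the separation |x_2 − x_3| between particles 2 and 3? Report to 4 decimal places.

step 0: x0=(-1.1500, -0.8100, -0.1200) x1=(-1.9900, 0.2100, 1.9600) x2=(-0.7100, -0.4000, -1.7200) x3=(-0.9900, 1.3800, -1.8700)
step 1: x0=(-1.1657, -0.8098, -0.1212) x1=(-2.0380, 0.1786, 1.9374) x2=(-0.6938, -0.4154, -1.7639) x3=(-0.9802, 1.3758, -1.9072)
step 2: x0=(-1.1812, -0.8093, -0.1227) x1=(-2.0860, 0.1471, 1.9148) x2=(-0.6777, -0.4313, -1.8075) x3=(-0.9706, 1.3721, -1.9445)
step 3: x0=(-1.1968, -0.8084, -0.1246) x1=(-2.1339, 0.1155, 1.8922) x2=(-0.6616, -0.4477, -1.8508) x3=(-0.9610, 1.3687, -1.9817)
step 4: x0=(-1.2123, -0.8071, -0.1268) x1=(-2.1818, 0.0837, 1.8695) x2=(-0.6455, -0.4645, -1.8938) x3=(-0.9515, 1.3658, -2.0189)
step 5: x0=(-1.2278, -0.8056, -0.1293) x1=(-2.2297, 0.0519, 1.8468) x2=(-0.6294, -0.4817, -1.9365) x3=(-0.9420, 1.3634, -2.0561)
step 6: x0=(-1.2432, -0.8038, -0.1321) x1=(-2.2775, 0.0200, 1.8239) x2=(-0.6134, -0.4993, -1.9789) x3=(-0.9327, 1.3613, -2.0933)
step 7: x0=(-1.2586, -0.8017, -0.1351) x1=(-2.3252, -0.0120, 1.8011) x2=(-0.5973, -0.5173, -2.0211) x3=(-0.9235, 1.3597, -2.1304)
step 8: x0=(-1.2740, -0.7993, -0.1384) x1=(-2.3729, -0.0441, 1.7781) x2=(-0.5813, -0.5357, -2.0631) x3=(-0.9143, 1.3585, -2.1676)
step 9: x0=(-1.2894, -0.7966, -0.1419) x1=(-2.4205, -0.0763, 1.7551) x2=(-0.5653, -0.5544, -2.1048) x3=(-0.9052, 1.3577, -2.2046)
step 10: x0=(-1.3048, -0.7937, -0.1456) x1=(-2.4681, -0.1086, 1.7320) x2=(-0.5492, -0.5735, -2.1463) x3=(-0.8962, 1.3572, -2.2417)
step 11: x0=(-1.3202, -0.7906, -0.1495) x1=(-2.5156, -0.1410, 1.7088) x2=(-0.5332, -0.5930, -2.1876) x3=(-0.8873, 1.3572, -2.2787)
step 12: x0=(-1.3356, -0.7873, -0.1535) x1=(-2.5630, -0.1735, 1.6855) x2=(-0.5173, -0.6128, -2.2288) x3=(-0.8785, 1.3575, -2.3157)
step 13: x0=(-1.3510, -0.7837, -0.1578) x1=(-2.6103, -0.2061, 1.6621) x2=(-0.5013, -0.6329, -2.2697) x3=(-0.8698, 1.3583, -2.3526)
step 14: x0=(-1.3664, -0.7799, -0.1621) x1=(-2.6575, -0.2387, 1.6387) x2=(-0.4853, -0.6533, -2.3104) x3=(-0.8611, 1.3594, -2.3895)
step 15: x0=(-1.3819, -0.7760, -0.1666) x1=(-2.7047, -0.2714, 1.6151) x2=(-0.4693, -0.6741, -2.3510) x3=(-0.8526, 1.3608, -2.4263)
step 16: x0=(-1.3975, -0.7718, -0.1713) x1=(-2.7517, -0.3042, 1.5914) x2=(-0.4533, -0.6951, -2.3914) x3=(-0.8441, 1.3626, -2.4631)
step 17: x0=(-1.4130, -0.7675, -0.1761) x1=(-2.7986, -0.3371, 1.5677) x2=(-0.4373, -0.7164, -2.4317) x3=(-0.8357, 1.3648, -2.4998)
step 18: x0=(-1.4286, -0.7631, -0.1809) x1=(-2.8455, -0.3700, 1.5438) x2=(-0.4214, -0.7380, -2.4718) x3=(-0.8274, 1.3673, -2.5365)
step 19: x0=(-1.4443, -0.7585, -0.1859) x1=(-2.8922, -0.4030, 1.5199) x2=(-0.4054, -0.7599, -2.5118) x3=(-0.8192, 1.3701, -2.5731)
step 20: x0=(-1.4601, -0.7537, -0.1910) x1=(-2.9388, -0.4360, 1.4958) x2=(-0.3894, -0.7820, -2.5517) x3=(-0.8111, 1.3732, -2.6096)
step 21: x0=(-1.4759, -0.7488, -0.1961) x1=(-2.9853, -0.4691, 1.4716) x2=(-0.3734, -0.8044, -2.5914) x3=(-0.8030, 1.3767, -2.6461)
step 22: x0=(-1.4918, -0.7438, -0.2014) x1=(-3.0317, -0.5023, 1.4474) x2=(-0.3574, -0.8270, -2.6310) x3=(-0.7951, 1.3805, -2.6826)
step 23: x0=(-1.5078, -0.7387, -0.2067) x1=(-3.0779, -0.5355, 1.4230) x2=(-0.3415, -0.8498, -2.6705) x3=(-0.7872, 1.3846, -2.7189)
step 24: x0=(-1.5239, -0.7335, -0.2121) x1=(-3.1240, -0.5687, 1.3985) x2=(-0.3255, -0.8729, -2.7098) x3=(-0.7794, 1.3889, -2.7552)
step 25: x0=(-1.5400, -0.7282, -0.2176) x1=(-3.1700, -0.6020, 1.3739) x2=(-0.3095, -0.8962, -2.7491) x3=(-0.7716, 1.3936, -2.7915)
step 26: x0=(-1.5563, -0.7228, -0.2231) x1=(-3.2158, -0.6353, 1.3493) x2=(-0.2935, -0.9197, -2.7883) x3=(-0.7640, 1.3985, -2.8277)
step 27: x0=(-1.5726, -0.7173, -0.2287) x1=(-3.2616, -0.6686, 1.3245) x2=(-0.2775, -0.9434, -2.8273) x3=(-0.7564, 1.4038, -2.8638)
step 28: x0=(-1.5891, -0.7118, -0.2343) x1=(-3.3071, -0.7020, 1.2996) x2=(-0.2615, -0.9674, -2.8663) x3=(-0.7489, 1.4093, -2.8999)
step 29: x0=(-1.6057, -0.7062, -0.2400) x1=(-3.3526, -0.7353, 1.2747) x2=(-0.2454, -0.9915, -2.9052) x3=(-0.7415, 1.4150, -2.9359)
step 30: x0=(-1.6223, -0.7005, -0.2458) x1=(-3.3979, -0.7687, 1.2497) x2=(-0.2294, -1.0158, -2.9440) x3=(-0.7341, 1.4211, -2.9718)
step 31: x0=(-1.6391, -0.6948, -0.2516) x1=(-3.4430, -0.8021, 1.2245) x2=(-0.2134, -1.0403, -2.9827) x3=(-0.7268, 1.4273, -3.0077)
step 32: x0=(-1.6560, -0.6891, -0.2575) x1=(-3.4880, -0.8355, 1.1993) x2=(-0.1974, -1.0649, -3.0213) x3=(-0.7196, 1.4338, -3.0435)
step 33: x0=(-1.6730, -0.6833, -0.2634) x1=(-3.5329, -0.8689, 1.1740) x2=(-0.1813, -1.0898, -3.0599) x3=(-0.7125, 1.4406, -3.0792)
step 34: x0=(-1.6902, -0.6775, -0.2694) x1=(-3.5776, -0.9023, 1.1486) x2=(-0.1653, -1.1148, -3.0983) x3=(-0.7054, 1.4476, -3.1149)
step 35: x0=(-1.7074, -0.6717, -0.2754) x1=(-3.6222, -0.9356, 1.1232) x2=(-0.1492, -1.1399, -3.1367) x3=(-0.6984, 1.4548, -3.1505)
step 36: x0=(-1.7248, -0.6658, -0.2815) x1=(-3.6666, -0.9690, 1.0976) x2=(-0.1331, -1.1652, -3.1751) x3=(-0.6915, 1.4622, -3.1860)

2.6862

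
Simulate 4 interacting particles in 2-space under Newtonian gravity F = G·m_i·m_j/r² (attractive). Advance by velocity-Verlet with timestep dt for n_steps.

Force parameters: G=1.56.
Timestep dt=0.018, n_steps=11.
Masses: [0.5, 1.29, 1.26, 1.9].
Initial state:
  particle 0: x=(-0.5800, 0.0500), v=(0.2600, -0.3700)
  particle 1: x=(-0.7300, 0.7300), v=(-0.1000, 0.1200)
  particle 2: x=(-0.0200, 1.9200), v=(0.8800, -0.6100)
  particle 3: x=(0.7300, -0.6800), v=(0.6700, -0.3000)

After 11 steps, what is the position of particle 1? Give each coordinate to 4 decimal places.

step 0: x0=(-0.5800, 0.0500) x1=(-0.7300, 0.7300) x2=(-0.0200, 1.9200) x3=(0.7300, -0.6800)
step 1: x0=(-0.5753, 0.0440) x1=(-0.7316, 0.7320) x2=(-0.0042, 1.9088) x3=(0.7419, -0.6853)
step 2: x0=(-0.5704, 0.0392) x1=(-0.7327, 0.7336) x2=(0.0114, 1.8971) x3=(0.7536, -0.6903)
step 3: x0=(-0.5654, 0.0356) x1=(-0.7334, 0.7348) x2=(0.0268, 1.8849) x3=(0.7651, -0.6951)
step 4: x0=(-0.5603, 0.0332) x1=(-0.7336, 0.7357) x2=(0.0421, 1.8722) x3=(0.7764, -0.6996)
step 5: x0=(-0.5550, 0.0320) x1=(-0.7333, 0.7362) x2=(0.0571, 1.8591) x3=(0.7874, -0.7039)
step 6: x0=(-0.5497, 0.0319) x1=(-0.7326, 0.7364) x2=(0.0720, 1.8455) x3=(0.7982, -0.7080)
step 7: x0=(-0.5442, 0.0330) x1=(-0.7314, 0.7363) x2=(0.0867, 1.8314) x3=(0.8087, -0.7118)
step 8: x0=(-0.5387, 0.0352) x1=(-0.7297, 0.7358) x2=(0.1013, 1.8168) x3=(0.8191, -0.7154)
step 9: x0=(-0.5330, 0.0387) x1=(-0.7275, 0.7350) x2=(0.1156, 1.8018) x3=(0.8292, -0.7187)
step 10: x0=(-0.5273, 0.0433) x1=(-0.7248, 0.7339) x2=(0.1297, 1.7863) x3=(0.8391, -0.7219)
step 11: x0=(-0.5216, 0.0490) x1=(-0.7216, 0.7324) x2=(0.1436, 1.7703) x3=(0.8488, -0.7247)

(-0.7216, 0.7324)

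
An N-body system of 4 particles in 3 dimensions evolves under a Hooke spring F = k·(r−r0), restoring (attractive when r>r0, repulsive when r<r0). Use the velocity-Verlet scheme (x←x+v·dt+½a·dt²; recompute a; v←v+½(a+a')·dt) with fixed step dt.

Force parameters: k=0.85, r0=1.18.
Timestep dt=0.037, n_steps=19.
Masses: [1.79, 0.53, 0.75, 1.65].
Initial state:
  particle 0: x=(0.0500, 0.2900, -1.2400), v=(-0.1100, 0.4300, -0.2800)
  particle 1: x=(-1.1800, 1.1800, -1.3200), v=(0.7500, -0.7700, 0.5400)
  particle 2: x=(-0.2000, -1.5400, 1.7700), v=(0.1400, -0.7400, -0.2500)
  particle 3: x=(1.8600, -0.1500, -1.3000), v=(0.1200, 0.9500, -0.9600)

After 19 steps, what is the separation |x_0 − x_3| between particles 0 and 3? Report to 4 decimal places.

1.5208

step 0: x0=(0.0500, 0.2900, -1.2400) x1=(-1.1800, 1.1800, -1.3200) x2=(-0.2000, -1.5400, 1.7700) x3=(1.8600, -0.1500, -1.3000)
step 1: x0=(0.0460, 0.3055, -1.2497) x1=(-1.1490, 1.1482, -1.2975) x2=(-0.1941, -1.5642, 1.7558) x3=(1.8630, -0.1148, -1.3348)
step 2: x0=(0.0422, 0.3202, -1.2582) x1=(-1.1118, 1.1100, -1.2703) x2=(-0.1868, -1.5818, 1.7317) x3=(1.8632, -0.0797, -1.3679)
step 3: x0=(0.0386, 0.3341, -1.2653) x1=(-1.0686, 1.0656, -1.2385) x2=(-0.1780, -1.5928, 1.6978) x3=(1.8605, -0.0447, -1.3995)
step 4: x0=(0.0352, 0.3471, -1.2713) x1=(-1.0198, 1.0154, -1.2023) x2=(-0.1678, -1.5972, 1.6542) x3=(1.8551, -0.0099, -1.4294)
step 5: x0=(0.0322, 0.3592, -1.2759) x1=(-0.9656, 0.9597, -1.1620) x2=(-0.1560, -1.5950, 1.6011) x3=(1.8469, 0.0247, -1.4577)
step 6: x0=(0.0295, 0.3704, -1.2794) x1=(-0.9064, 0.8989, -1.1180) x2=(-0.1428, -1.5863, 1.5387) x3=(1.8361, 0.0589, -1.4842)
step 7: x0=(0.0273, 0.3807, -1.2818) x1=(-0.8428, 0.8334, -1.0703) x2=(-0.1280, -1.5711, 1.4673) x3=(1.8227, 0.0928, -1.5091)
step 8: x0=(0.0254, 0.3900, -1.2831) x1=(-0.7750, 0.7636, -1.0195) x2=(-0.1117, -1.5497, 1.3873) x3=(1.8068, 0.1262, -1.5322)
step 9: x0=(0.0241, 0.3983, -1.2833) x1=(-0.7036, 0.6899, -0.9656) x2=(-0.0939, -1.5222, 1.2991) x3=(1.7885, 0.1591, -1.5537)
step 10: x0=(0.0233, 0.4058, -1.2827) x1=(-0.6290, 0.6127, -0.9091) x2=(-0.0745, -1.4889, 1.2030) x3=(1.7678, 0.1915, -1.5734)
step 11: x0=(0.0231, 0.4123, -1.2812) x1=(-0.5515, 0.5325, -0.8500) x2=(-0.0536, -1.4499, 1.0995) x3=(1.7450, 0.2233, -1.5916)
step 12: x0=(0.0234, 0.4181, -1.2790) x1=(-0.4716, 0.4495, -0.7887) x2=(-0.0312, -1.4056, 0.9893) x3=(1.7201, 0.2544, -1.6080)
step 13: x0=(0.0243, 0.4231, -1.2762) x1=(-0.3896, 0.3641, -0.7255) x2=(-0.0073, -1.3564, 0.8727) x3=(1.6932, 0.2848, -1.6229)
step 14: x0=(0.0257, 0.4274, -1.2729) x1=(-0.3055, 0.2767, -0.6605) x2=(0.0181, -1.3025, 0.7505) x3=(1.6644, 0.3146, -1.6363)
step 15: x0=(0.0276, 0.4311, -1.2693) x1=(-0.2196, 0.1875, -0.5943) x2=(0.0449, -1.2444, 0.6231) x3=(1.6339, 0.3436, -1.6482)
step 16: x0=(0.0298, 0.4343, -1.2653) x1=(-0.1320, 0.0970, -0.5273) x2=(0.0731, -1.1826, 0.4912) x3=(1.6018, 0.3719, -1.6587)
step 17: x0=(0.0324, 0.4371, -1.2610) x1=(-0.0427, 0.0057, -0.4600) x2=(0.1026, -1.1174, 0.3554) x3=(1.5682, 0.3994, -1.6678)
step 18: x0=(0.0353, 0.4395, -1.2564) x1=(0.0480, -0.0860, -0.3931) x2=(0.1334, -1.0494, 0.2164) x3=(1.5332, 0.4262, -1.6756)
step 19: x0=(0.0384, 0.4415, -1.2516) x1=(0.1402, -0.1773, -0.3270) x2=(0.1653, -0.9792, 0.0747) x3=(1.4970, 0.4522, -1.6822)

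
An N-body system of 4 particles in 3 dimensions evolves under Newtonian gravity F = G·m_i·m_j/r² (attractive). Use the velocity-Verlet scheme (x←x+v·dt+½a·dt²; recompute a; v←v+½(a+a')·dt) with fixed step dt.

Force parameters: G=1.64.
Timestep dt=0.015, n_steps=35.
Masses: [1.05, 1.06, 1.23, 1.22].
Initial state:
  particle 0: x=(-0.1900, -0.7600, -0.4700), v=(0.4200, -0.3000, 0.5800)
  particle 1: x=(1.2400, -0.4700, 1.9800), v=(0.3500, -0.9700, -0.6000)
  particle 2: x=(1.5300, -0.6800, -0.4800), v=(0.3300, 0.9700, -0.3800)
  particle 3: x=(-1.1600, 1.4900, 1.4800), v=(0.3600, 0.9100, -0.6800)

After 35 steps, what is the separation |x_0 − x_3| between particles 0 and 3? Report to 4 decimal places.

step 0: x0=(-0.1900, -0.7600, -0.4700) x1=(1.2400, -0.4700, 1.9800) x2=(1.5300, -0.6800, -0.4800) x3=(-1.1600, 1.4900, 1.4800)
step 1: x0=(-0.1836, -0.7645, -0.4613) x1=(1.2452, -0.4845, 1.9709) x2=(1.5349, -0.6654, -0.4857) x3=(-1.1546, 1.5036, 1.4698)
step 2: x0=(-0.1771, -0.7689, -0.4525) x1=(1.2504, -0.4991, 1.9618) x2=(1.5396, -0.6509, -0.4912) x3=(-1.1491, 1.5172, 1.4595)
step 3: x0=(-0.1704, -0.7733, -0.4436) x1=(1.2555, -0.5136, 1.9525) x2=(1.5441, -0.6363, -0.4967) x3=(-1.1435, 1.5306, 1.4493)
step 4: x0=(-0.1635, -0.7776, -0.4347) x1=(1.2606, -0.5281, 1.9430) x2=(1.5485, -0.6217, -0.5022) x3=(-1.1379, 1.5440, 1.4389)
step 5: x0=(-0.1565, -0.7819, -0.4257) x1=(1.2656, -0.5425, 1.9335) x2=(1.5528, -0.6071, -0.5075) x3=(-1.1322, 1.5574, 1.4286)
step 6: x0=(-0.1493, -0.7861, -0.4166) x1=(1.2706, -0.5570, 1.9238) x2=(1.5569, -0.5925, -0.5128) x3=(-1.1265, 1.5707, 1.4182)
step 7: x0=(-0.1419, -0.7903, -0.4075) x1=(1.2755, -0.5714, 1.9140) x2=(1.5608, -0.5779, -0.5179) x3=(-1.1207, 1.5839, 1.4078)
step 8: x0=(-0.1344, -0.7944, -0.3983) x1=(1.2804, -0.5858, 1.9041) x2=(1.5646, -0.5633, -0.5230) x3=(-1.1149, 1.5970, 1.3974)
step 9: x0=(-0.1267, -0.7985, -0.3890) x1=(1.2852, -0.6001, 1.8940) x2=(1.5682, -0.5487, -0.5280) x3=(-1.1089, 1.6100, 1.3869)
step 10: x0=(-0.1188, -0.8025, -0.3797) x1=(1.2900, -0.6145, 1.8838) x2=(1.5716, -0.5341, -0.5329) x3=(-1.1030, 1.6230, 1.3764)
step 11: x0=(-0.1108, -0.8064, -0.3704) x1=(1.2947, -0.6288, 1.8735) x2=(1.5749, -0.5195, -0.5377) x3=(-1.0969, 1.6360, 1.3659)
step 12: x0=(-0.1026, -0.8102, -0.3610) x1=(1.2994, -0.6431, 1.8631) x2=(1.5781, -0.5049, -0.5424) x3=(-1.0909, 1.6488, 1.3553)
step 13: x0=(-0.0942, -0.8140, -0.3515) x1=(1.3041, -0.6574, 1.8525) x2=(1.5811, -0.4904, -0.5470) x3=(-1.0847, 1.6616, 1.3447)
step 14: x0=(-0.0857, -0.8178, -0.3419) x1=(1.3086, -0.6716, 1.8418) x2=(1.5839, -0.4758, -0.5516) x3=(-1.0785, 1.6743, 1.3341)
step 15: x0=(-0.0770, -0.8214, -0.3324) x1=(1.3132, -0.6858, 1.8310) x2=(1.5866, -0.4613, -0.5560) x3=(-1.0723, 1.6869, 1.3235)
step 16: x0=(-0.0681, -0.8250, -0.3227) x1=(1.3177, -0.7000, 1.8200) x2=(1.5891, -0.4468, -0.5603) x3=(-1.0660, 1.6995, 1.3128)
step 17: x0=(-0.0591, -0.8285, -0.3130) x1=(1.3221, -0.7141, 1.8089) x2=(1.5915, -0.4323, -0.5646) x3=(-1.0596, 1.7120, 1.3021)
step 18: x0=(-0.0499, -0.8320, -0.3033) x1=(1.3265, -0.7282, 1.7977) x2=(1.5937, -0.4178, -0.5687) x3=(-1.0532, 1.7244, 1.2913)
step 19: x0=(-0.0406, -0.8354, -0.2935) x1=(1.3308, -0.7423, 1.7863) x2=(1.5957, -0.4033, -0.5727) x3=(-1.0467, 1.7368, 1.2806)
step 20: x0=(-0.0310, -0.8386, -0.2837) x1=(1.3351, -0.7563, 1.7748) x2=(1.5976, -0.3889, -0.5767) x3=(-1.0401, 1.7491, 1.2698)
step 21: x0=(-0.0213, -0.8419, -0.2738) x1=(1.3393, -0.7703, 1.7632) x2=(1.5994, -0.3745, -0.5805) x3=(-1.0336, 1.7613, 1.2589)
step 22: x0=(-0.0115, -0.8450, -0.2638) x1=(1.3435, -0.7843, 1.7514) x2=(1.6010, -0.3601, -0.5842) x3=(-1.0269, 1.7734, 1.2481)
step 23: x0=(-0.0014, -0.8480, -0.2539) x1=(1.3476, -0.7982, 1.7395) x2=(1.6024, -0.3458, -0.5878) x3=(-1.0202, 1.7855, 1.2372)
step 24: x0=(0.0088, -0.8510, -0.2438) x1=(1.3517, -0.8121, 1.7275) x2=(1.6037, -0.3315, -0.5913) x3=(-1.0135, 1.7975, 1.2263)
step 25: x0=(0.0192, -0.8539, -0.2338) x1=(1.3557, -0.8259, 1.7153) x2=(1.6049, -0.3172, -0.5947) x3=(-1.0067, 1.8094, 1.2154)
step 26: x0=(0.0297, -0.8567, -0.2236) x1=(1.3596, -0.8397, 1.7030) x2=(1.6059, -0.3030, -0.5980) x3=(-0.9998, 1.8213, 1.2044)
step 27: x0=(0.0404, -0.8594, -0.2135) x1=(1.3636, -0.8535, 1.6905) x2=(1.6067, -0.2888, -0.6012) x3=(-0.9929, 1.8331, 1.1934)
step 28: x0=(0.0513, -0.8620, -0.2033) x1=(1.3674, -0.8672, 1.6779) x2=(1.6074, -0.2747, -0.6043) x3=(-0.9859, 1.8448, 1.1824)
step 29: x0=(0.0623, -0.8645, -0.1930) x1=(1.3712, -0.8809, 1.6651) x2=(1.6080, -0.2606, -0.6072) x3=(-0.9789, 1.8564, 1.1713)
step 30: x0=(0.0735, -0.8670, -0.1827) x1=(1.3749, -0.8945, 1.6523) x2=(1.6084, -0.2465, -0.6101) x3=(-0.9718, 1.8680, 1.1603)
step 31: x0=(0.0849, -0.8693, -0.1724) x1=(1.3786, -0.9081, 1.6392) x2=(1.6086, -0.2325, -0.6128) x3=(-0.9647, 1.8795, 1.1492)
step 32: x0=(0.0965, -0.8716, -0.1620) x1=(1.3822, -0.9216, 1.6260) x2=(1.6087, -0.2186, -0.6154) x3=(-0.9575, 1.8909, 1.1380)
step 33: x0=(0.1082, -0.8737, -0.1516) x1=(1.3858, -0.9350, 1.6127) x2=(1.6087, -0.2047, -0.6179) x3=(-0.9503, 1.9023, 1.1269)
step 34: x0=(0.1201, -0.8758, -0.1411) x1=(1.3893, -0.9485, 1.5992) x2=(1.6085, -0.1908, -0.6203) x3=(-0.9430, 1.9135, 1.1157)
step 35: x0=(0.1322, -0.8778, -0.1306) x1=(1.3928, -0.9618, 1.5856) x2=(1.6081, -0.1770, -0.6225) x3=(-0.9357, 1.9248, 1.1045)

3.2435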